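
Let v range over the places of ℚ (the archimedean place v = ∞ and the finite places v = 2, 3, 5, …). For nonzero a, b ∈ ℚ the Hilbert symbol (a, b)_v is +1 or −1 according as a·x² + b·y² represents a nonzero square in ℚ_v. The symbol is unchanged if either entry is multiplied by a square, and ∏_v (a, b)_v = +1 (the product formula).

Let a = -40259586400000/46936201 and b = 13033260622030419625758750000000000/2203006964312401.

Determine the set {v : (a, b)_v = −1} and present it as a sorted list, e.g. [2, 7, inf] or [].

(a, b) ≡ (-697015, 24035) mod (ℚ^×)²; places V = {2, 3, 5, 7, 11, 13, 17, 19, 23, 29, 31, ∞}.
(a,b)_13: α=-2, u≡2; β=-4, v≡7 (mod 13); (2|13)=-1, (7|13)=-1; sign (−1)^0·-1^-4·-1^-2 = +1.
(a,b)_23: α=1, u≡8; β=1, v≡7 (mod 23); (8|23)=+1, (7|23)=-1; sign (−1)^1·+1^1·-1^1 = +1.
(a,b)_3: α=0, u≡2; β=4, v≡2 (mod 3); (2|3)=-1, (2|3)=-1; sign (−1)^0·-1^4·-1^0 = +1.
(a,b)_29: α=1, u≡7; β=4, v≡24 (mod 29); (7|29)=+1, (24|29)=+1; sign (−1)^0·+1^4·+1^1 = +1.
(a,b)_19: α=3, u≡6; β=5, v≡17 (mod 19); (6|19)=+1, (17|19)=+1; sign (−1)^1·+1^5·+1^3 = -1.
(a,b)_11: α=1, u≡7; β=3, v≡2 (mod 11); (7|11)=-1, (2|11)=-1; sign (−1)^1·-1^3·-1^1 = -1.
(a,b)_31: α=-2, u≡8; β=-4, v≡16 (mod 31); (8|31)=+1, (16|31)=+1; sign (−1)^0·+1^-4·+1^-2 = +1.
(a,b)_2: α=8, β=10; u≡1, v≡3 (mod 8); ε(u)ε(v)=0·1, αω(v)=8·1, βω(u)=10·0; sum ≡ 0  ⇒  +1.
(a,b)_5: α=5, u≡2; β=13, v≡3 (mod 5); (2|5)=-1, (3|5)=-1; sign (−1)^0·-1^13·-1^5 = +1.
(a,b)_∞: sgn(-697015)=−, sgn(24035)=+, so +1.
(a,b)_17: α=-2, u≡13; β=-4, v≡11 (mod 17); (13|17)=+1, (11|17)=-1; sign (−1)^0·+1^-4·-1^-2 = +1.
(a,b)_7: α=0, u≡3; β=4, v≡1 (mod 7); (3|7)=-1, (1|7)=+1; sign (−1)^0·-1^4·+1^0 = +1.
|Ram(-697015, 24035)| = 2, even; anisotropic at {11, 19}.

[11, 19]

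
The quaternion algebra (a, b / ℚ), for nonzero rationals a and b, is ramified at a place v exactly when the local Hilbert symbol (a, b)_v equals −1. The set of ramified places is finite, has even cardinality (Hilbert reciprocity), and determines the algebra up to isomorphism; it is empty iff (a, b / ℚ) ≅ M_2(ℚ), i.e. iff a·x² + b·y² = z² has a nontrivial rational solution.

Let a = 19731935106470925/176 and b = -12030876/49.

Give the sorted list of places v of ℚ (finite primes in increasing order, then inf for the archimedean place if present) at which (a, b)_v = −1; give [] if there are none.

(a, b) ≡ (12903, -334191) mod (ℚ^×)²; places V = {2, 3, 5, 7, 11, 13, 17, 19, 23, 41, ∞}.
(a,b)_19: α=2, u≡2; β=1, v≡6 (mod 19); (2|19)=-1, (6|19)=+1; sign (−1)^0·-1^1·+1^2 = -1.
(a,b)_11: α=-1, u≡6; β=1, v≡5 (mod 11); (6|11)=-1, (5|11)=+1; sign (−1)^1·-1^1·+1^-1 = +1.
(a,b)_41: α=2, u≡35; β=1, v≡36 (mod 41); (35|41)=-1, (36|41)=+1; sign (−1)^0·-1^1·+1^2 = -1.
(a,b)_13: α=2, u≡11; β=1, v≡7 (mod 13); (11|13)=-1, (7|13)=-1; sign (−1)^0·-1^1·-1^2 = -1.
(a,b)_5: α=2, u≡2; β=0, v≡1 (mod 5); (2|5)=-1, (1|5)=+1; sign (−1)^0·-1^0·+1^2 = +1.
(a,b)_2: α=-4, β=2; u≡7, v≡1 (mod 8); ε(u)ε(v)=1·0, αω(v)=-4·0, βω(u)=2·0; sum ≡ 0  ⇒  +1.
(a,b)_23: α=1, u≡12; β=0, v≡11 (mod 23); (12|23)=+1, (11|23)=-1; sign (−1)^0·+1^0·-1^1 = -1.
(a,b)_3: α=9, u≡2; β=3, v≡2 (mod 3); (2|3)=-1, (2|3)=-1; sign (−1)^1·-1^3·-1^9 = -1.
(a,b)_∞: sgn(12903)=+, sgn(-334191)=−, so +1.
(a,b)_17: α=1, u≡12; β=0, v≡5 (mod 17); (12|17)=-1, (5|17)=-1; sign (−1)^0·-1^0·-1^1 = -1.
(a,b)_7: α=0, u≡2; β=-2, v≡3 (mod 7); (2|7)=+1, (3|7)=-1; sign (−1)^0·+1^-2·-1^0 = +1.
(12903, -334191 / ℚ) ramifies at {3, 13, 17, 19, 23, 41}: a division algebra.

[3, 13, 17, 19, 23, 41]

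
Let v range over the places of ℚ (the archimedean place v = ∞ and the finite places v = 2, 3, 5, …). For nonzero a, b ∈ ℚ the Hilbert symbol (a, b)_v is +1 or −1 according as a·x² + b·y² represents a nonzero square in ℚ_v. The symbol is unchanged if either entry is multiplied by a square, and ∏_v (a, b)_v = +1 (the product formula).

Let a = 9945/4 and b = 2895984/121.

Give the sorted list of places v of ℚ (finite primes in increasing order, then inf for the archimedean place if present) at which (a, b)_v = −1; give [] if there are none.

[7, 13]

(a, b) ≡ (1105, 119) mod (ℚ^×)²; places V = {2, 3, 5, 7, 11, 13, 17, ∞}.
(a,b)_5: α=1, u≡1; β=0, v≡4 (mod 5); (1|5)=+1, (4|5)=+1; sign (−1)^0·+1^0·+1^1 = +1.
(a,b)_17: α=1, u≡6; β=1, v≡6 (mod 17); (6|17)=-1, (6|17)=-1; sign (−1)^0·-1^1·-1^1 = +1.
(a,b)_13: α=1, u≡6; β=2, v≡7 (mod 13); (6|13)=-1, (7|13)=-1; sign (−1)^0·-1^2·-1^1 = -1.
(a,b)_3: α=2, u≡1; β=2, v≡2 (mod 3); (1|3)=+1, (2|3)=-1; sign (−1)^0·+1^2·-1^2 = +1.
(a,b)_7: α=0, u≡3; β=1, v≡6 (mod 7); (3|7)=-1, (6|7)=-1; sign (−1)^0·-1^1·-1^0 = -1.
(a,b)_∞: sgn(1105)=+, sgn(119)=+, so +1.
(a,b)_2: α=-2, β=4; u≡1, v≡7 (mod 8); ε(u)ε(v)=0·1, αω(v)=-2·0, βω(u)=4·0; sum ≡ 0  ⇒  +1.
(a,b)_11: α=0, u≡3; β=-2, v≡3 (mod 11); (3|11)=+1, (3|11)=+1; sign (−1)^0·+1^-2·+1^0 = +1.
(1105, 119 / ℚ) ramifies at {7, 13}: a division algebra.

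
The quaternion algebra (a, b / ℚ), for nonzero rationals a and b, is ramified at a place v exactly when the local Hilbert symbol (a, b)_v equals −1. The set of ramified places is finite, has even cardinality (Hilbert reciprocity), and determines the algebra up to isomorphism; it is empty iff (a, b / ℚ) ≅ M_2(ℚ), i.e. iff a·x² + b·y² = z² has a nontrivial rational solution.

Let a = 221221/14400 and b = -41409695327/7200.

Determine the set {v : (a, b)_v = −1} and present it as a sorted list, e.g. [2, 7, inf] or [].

[2, 17]

Mod squares: a ≡ 1309, b ≡ -286. Check v ∈ {∞, 2, 3, 5, 7, 11, 13, 17}.
v=11: a=11^1·(≡3), b=11^3·(≡2) mod 11; (3|11)=+1, (2|11)=-1; (−1)^{1·3·5}·(+1)^3·(-1)^1 = +1.
v=∞: 1309 > 0 and -286 < 0  ⇒  (a,b)_∞ = +1.
v=2: v_2(a)=-6, v_2(b)=-5; units ≡ 5, 1 (mod 8); ε·ε+αω+βω = 0·0+-6·0+-5·1 ≡ 1  ⇒  (a,b)_2 = -1.
v=17: a=17^1·(≡8), b=17^2·(≡12) mod 17; (8|17)=+1, (12|17)=-1; (−1)^{1·2·8}·(+1)^2·(-1)^1 = -1.
v=7: a=7^1·(≡5), b=7^2·(≡4) mod 7; (5|7)=-1, (4|7)=+1; (−1)^{1·2·3}·(-1)^2·(+1)^1 = +1.
v=5: a=5^-2·(≡1), b=5^-2·(≡1) mod 5; (1|5)=+1, (1|5)=+1; (−1)^{-2·-2·2}·(+1)^-2·(+1)^-2 = +1.
v=3: a=3^-2·(≡1), b=3^-2·(≡2) mod 3; (1|3)=+1, (2|3)=-1; (−1)^{-2·-2·1}·(+1)^-2·(-1)^-2 = +1.
v=13: a=13^2·(≡1), b=13^3·(≡10) mod 13; (1|13)=+1, (10|13)=+1; (−1)^{2·3·6}·(+1)^3·(+1)^2 = +1.
|Ram(1309, -286)| = 2, even; anisotropic at {2, 17}.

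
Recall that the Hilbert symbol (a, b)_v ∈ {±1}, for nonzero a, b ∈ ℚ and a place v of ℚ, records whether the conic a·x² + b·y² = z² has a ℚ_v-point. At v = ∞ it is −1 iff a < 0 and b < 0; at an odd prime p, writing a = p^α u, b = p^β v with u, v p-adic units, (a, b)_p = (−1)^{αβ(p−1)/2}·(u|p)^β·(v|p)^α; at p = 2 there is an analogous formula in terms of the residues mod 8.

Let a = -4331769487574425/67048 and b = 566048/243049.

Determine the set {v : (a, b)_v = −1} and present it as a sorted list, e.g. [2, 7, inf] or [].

[2, 19, 29, 37]

(a, b) ≡ (-1263994, 2) mod (ℚ^×)²; places V = {2, 5, 7, 13, 17, 19, 29, 31, 37, ∞}.
(a,b)_31: α=1, u≡26; β=0, v≡9 (mod 31); (26|31)=-1, (9|31)=+1; sign (−1)^0·-1^0·+1^1 = +1.
(a,b)_∞: sgn(-1263994)=−, sgn(2)=+, so +1.
(a,b)_37: α=1, u≡30; β=0, v≡13 (mod 37); (30|37)=+1, (13|37)=-1; sign (−1)^0·+1^0·-1^1 = -1.
(a,b)_19: α=7, u≡10; β=2, v≡10 (mod 19); (10|19)=-1, (10|19)=-1; sign (−1)^0·-1^2·-1^7 = -1.
(a,b)_2: α=-3, β=5; u≡3, v≡1 (mod 8); ε(u)ε(v)=1·0, αω(v)=-3·0, βω(u)=5·1; sum ≡ 1  ⇒  -1.
(a,b)_29: α=-1, u≡16; β=-2, v≡3 (mod 29); (16|29)=+1, (3|29)=-1; sign (−1)^0·+1^-2·-1^-1 = -1.
(a,b)_5: α=2, u≡1; β=0, v≡2 (mod 5); (1|5)=+1, (2|5)=-1; sign (−1)^0·+1^0·-1^2 = +1.
(a,b)_17: α=-2, u≡6; β=-2, v≡2 (mod 17); (6|17)=-1, (2|17)=+1; sign (−1)^0·-1^-2·+1^-2 = +1.
(a,b)_7: α=0, u≡3; β=2, v≡1 (mod 7); (3|7)=-1, (1|7)=+1; sign (−1)^0·-1^2·+1^0 = +1.
(a,b)_13: α=2, u≡3; β=0, v≡2 (mod 13); (3|13)=+1, (2|13)=-1; sign (−1)^0·+1^0·-1^2 = +1.
(-1263994, 2 / ℚ) ramifies at {2, 19, 29, 37}: a division algebra.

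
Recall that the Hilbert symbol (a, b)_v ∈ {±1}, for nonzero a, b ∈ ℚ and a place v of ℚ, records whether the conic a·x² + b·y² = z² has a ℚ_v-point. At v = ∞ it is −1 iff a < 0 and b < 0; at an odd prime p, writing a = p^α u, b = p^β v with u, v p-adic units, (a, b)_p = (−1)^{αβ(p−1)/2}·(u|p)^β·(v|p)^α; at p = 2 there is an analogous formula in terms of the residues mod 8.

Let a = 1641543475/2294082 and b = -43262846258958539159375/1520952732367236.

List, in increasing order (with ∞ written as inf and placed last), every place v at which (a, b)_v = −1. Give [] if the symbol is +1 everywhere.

(a, b) ≡ (38, -95) mod (ℚ^×)²; places V = {2, 3, 5, 7, 11, 13, 17, 19, ∞}.
(a,b)_11: α=2, u≡1; β=4, v≡9 (mod 11); (1|11)=+1, (9|11)=+1; sign (−1)^0·+1^4·+1^2 = +1.
(a,b)_13: α=4, u≡12; β=10, v≡3 (mod 13); (12|13)=+1, (3|13)=+1; sign (−1)^0·+1^10·+1^4 = +1.
(a,b)_3: α=-4, u≡2; β=-8, v≡1 (mod 3); (2|3)=-1, (1|3)=+1; sign (−1)^0·-1^-8·+1^-4 = +1.
(a,b)_7: α=-2, u≡6; β=-4, v≡5 (mod 7); (6|7)=-1, (5|7)=-1; sign (−1)^0·-1^-4·-1^-2 = +1.
(a,b)_5: α=2, u≡2; β=5, v≡4 (mod 5); (2|5)=-1, (4|5)=+1; sign (−1)^0·-1^5·+1^2 = -1.
(a,b)_2: α=-1, β=-2; u≡3, v≡1 (mod 8); ε(u)ε(v)=1·0, αω(v)=-1·0, βω(u)=-2·1; sum ≡ 0  ⇒  +1.
(a,b)_∞: sgn(38)=+, sgn(-95)=−, so +1.
(a,b)_19: α=1, u≡18; β=3, v≡12 (mod 19); (18|19)=-1, (12|19)=-1; sign (−1)^1·-1^3·-1^1 = -1.
(a,b)_17: α=-2, u≡2; β=-6, v≡6 (mod 17); (2|17)=+1, (6|17)=-1; sign (−1)^0·+1^-6·-1^-2 = +1.
Ram(38, -95) = {5, 19}; no ℚ_5-point on the conic.

[5, 19]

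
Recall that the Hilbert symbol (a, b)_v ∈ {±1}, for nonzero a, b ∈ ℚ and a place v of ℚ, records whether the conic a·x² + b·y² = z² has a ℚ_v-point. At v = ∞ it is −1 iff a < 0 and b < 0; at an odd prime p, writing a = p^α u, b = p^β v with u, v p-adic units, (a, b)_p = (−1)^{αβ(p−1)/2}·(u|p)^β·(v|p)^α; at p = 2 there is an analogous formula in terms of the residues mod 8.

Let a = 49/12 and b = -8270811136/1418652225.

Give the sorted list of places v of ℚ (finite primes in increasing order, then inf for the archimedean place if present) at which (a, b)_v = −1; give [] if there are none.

[2, 3]

(a, b) ≡ (3, -1) mod (ℚ^×)²; places V = {2, 3, 5, 7, 29, 31, ∞}.
(a,b)_3: α=-1, u≡1; β=-10, v≡2 (mod 3); (1|3)=+1, (2|3)=-1; sign (−1)^0·+1^-10·-1^-1 = -1.
(a,b)_7: α=2, u≡3; β=4, v≡5 (mod 7); (3|7)=-1, (5|7)=-1; sign (−1)^0·-1^4·-1^2 = +1.
(a,b)_2: α=-2, β=12; u≡3, v≡7 (mod 8); ε(u)ε(v)=1·1, αω(v)=-2·0, βω(u)=12·1; sum ≡ 1  ⇒  -1.
(a,b)_29: α=0, u≡21; β=2, v≡6 (mod 29); (21|29)=-1, (6|29)=+1; sign (−1)^0·-1^2·+1^0 = +1.
(a,b)_5: α=0, u≡2; β=-2, v≡1 (mod 5); (2|5)=-1, (1|5)=+1; sign (−1)^0·-1^-2·+1^0 = +1.
(a,b)_31: α=0, u≡17; β=-2, v≡11 (mod 31); (17|31)=-1, (11|31)=-1; sign (−1)^0·-1^-2·-1^0 = +1.
(a,b)_∞: sgn(3)=+, sgn(-1)=−, so +1.
|Ram(3, -1)| = 2, even; anisotropic at {2, 3}.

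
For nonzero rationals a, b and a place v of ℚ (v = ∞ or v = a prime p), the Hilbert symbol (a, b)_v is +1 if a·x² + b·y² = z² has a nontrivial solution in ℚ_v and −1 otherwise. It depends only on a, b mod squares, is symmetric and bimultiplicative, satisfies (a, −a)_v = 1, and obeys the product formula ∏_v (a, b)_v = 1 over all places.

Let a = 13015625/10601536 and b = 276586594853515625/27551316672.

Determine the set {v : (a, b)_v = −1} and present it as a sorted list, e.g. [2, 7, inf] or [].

Mod squares: a ≡ 17, b ≡ 51. Check v ∈ {∞, 2, 3, 5, 7, 11, 17, 37}.
v=17: a=17^1·(≡1), b=17^3·(≡11) mod 17; (1|17)=+1, (11|17)=-1; (−1)^{1·3·8}·(+1)^3·(-1)^1 = -1.
v=7: a=7^2·(≡3), b=7^8·(≡1) mod 7; (3|7)=-1, (1|7)=+1; (−1)^{2·8·3}·(-1)^8·(+1)^2 = +1.
v=5: a=5^6·(≡3), b=5^10·(≡4) mod 5; (3|5)=-1, (4|5)=+1; (−1)^{6·10·2}·(-1)^10·(+1)^6 = +1.
v=3: a=3^0·(≡2), b=3^-5·(≡2) mod 3; (2|3)=-1, (2|3)=-1; (−1)^{0·-5·1}·(-1)^-5·(-1)^0 = -1.
v=2: v_2(a)=-6, v_2(b)=-6; units ≡ 1, 3 (mod 8); ε·ε+αω+βω = 0·1+-6·1+-6·0 ≡ 0  ⇒  (a,b)_2 = +1.
v=∞: 17 > 0 and 51 > 0  ⇒  (a,b)_∞ = +1.
v=11: a=11^-2·(≡7), b=11^-6·(≡7) mod 11; (7|11)=-1, (7|11)=-1; (−1)^{-2·-6·5}·(-1)^-6·(-1)^-2 = +1.
v=37: a=37^-2·(≡19), b=37^0·(≡13) mod 37; (19|37)=-1, (13|37)=-1; (−1)^{-2·0·18}·(-1)^0·(-1)^-2 = +1.
(17, 51 / ℚ) ramifies at {3, 17}: a division algebra.

[3, 17]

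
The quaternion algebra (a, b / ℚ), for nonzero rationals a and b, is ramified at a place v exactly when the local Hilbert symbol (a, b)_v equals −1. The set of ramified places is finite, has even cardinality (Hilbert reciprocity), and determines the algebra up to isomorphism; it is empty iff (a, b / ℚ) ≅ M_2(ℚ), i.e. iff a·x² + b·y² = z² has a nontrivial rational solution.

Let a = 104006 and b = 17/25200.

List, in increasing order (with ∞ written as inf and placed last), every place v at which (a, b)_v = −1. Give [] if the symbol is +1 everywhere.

[2, 17]

Mod squares: a ≡ 104006, b ≡ 119. Check v ∈ {∞, 2, 3, 5, 7, 17, 19, 23}.
v=∞: 104006 > 0 and 119 > 0  ⇒  (a,b)_∞ = +1.
v=17: a=17^1·(≡15), b=17^1·(≡3) mod 17; (15|17)=+1, (3|17)=-1; (−1)^{1·1·8}·(+1)^1·(-1)^1 = -1.
v=23: a=23^1·(≡14), b=23^0·(≡18) mod 23; (14|23)=-1, (18|23)=+1; (−1)^{1·0·11}·(-1)^0·(+1)^1 = +1.
v=19: a=19^1·(≡2), b=19^0·(≡6) mod 19; (2|19)=-1, (6|19)=+1; (−1)^{1·0·9}·(-1)^0·(+1)^1 = +1.
v=5: a=5^0·(≡1), b=5^-2·(≡4) mod 5; (1|5)=+1, (4|5)=+1; (−1)^{0·-2·2}·(+1)^-2·(+1)^0 = +1.
v=7: a=7^1·(≡4), b=7^-1·(≡5) mod 7; (4|7)=+1, (5|7)=-1; (−1)^{1·-1·3}·(+1)^-1·(-1)^1 = +1.
v=3: a=3^0·(≡2), b=3^-2·(≡2) mod 3; (2|3)=-1, (2|3)=-1; (−1)^{0·-2·1}·(-1)^-2·(-1)^0 = +1.
v=2: v_2(a)=1, v_2(b)=-4; units ≡ 3, 7 (mod 8); ε·ε+αω+βω = 1·1+1·0+-4·1 ≡ 1  ⇒  (a,b)_2 = -1.
(104006, 119 / ℚ) ramifies at {2, 17}: a division algebra.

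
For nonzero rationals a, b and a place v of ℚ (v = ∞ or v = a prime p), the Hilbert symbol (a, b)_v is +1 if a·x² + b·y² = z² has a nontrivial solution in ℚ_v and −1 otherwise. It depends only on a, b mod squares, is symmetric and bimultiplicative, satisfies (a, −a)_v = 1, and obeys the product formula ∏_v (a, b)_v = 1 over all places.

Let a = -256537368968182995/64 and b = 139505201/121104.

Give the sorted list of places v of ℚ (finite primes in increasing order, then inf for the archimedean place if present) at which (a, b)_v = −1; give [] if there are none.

Mod squares: a ≡ -64822395, b ≡ 209. Check v ∈ {∞, 2, 3, 5, 7, 11, 19, 23, 29, 31, 43}.
v=31: a=31^1·(≡24), b=31^0·(≡22) mod 31; (24|31)=-1, (22|31)=-1; (−1)^{1·0·15}·(-1)^0·(-1)^1 = -1.
v=3: a=3^1·(≡2), b=3^-2·(≡2) mod 3; (2|3)=-1, (2|3)=-1; (−1)^{1·-2·1}·(-1)^-2·(-1)^1 = -1.
v=7: a=7^2·(≡6), b=7^0·(≡6) mod 7; (6|7)=-1, (6|7)=-1; (−1)^{2·0·3}·(-1)^0·(-1)^2 = +1.
v=29: a=29^1·(≡7), b=29^-2·(≡24) mod 29; (7|29)=+1, (24|29)=+1; (−1)^{1·-2·14}·(+1)^-2·(+1)^1 = +1.
v=19: a=19^3·(≡4), b=19^3·(≡5) mod 19; (4|19)=+1, (5|19)=+1; (−1)^{3·3·9}·(+1)^3·(+1)^3 = -1.
v=5: a=5^1·(≡4), b=5^0·(≡4) mod 5; (4|5)=+1, (4|5)=+1; (−1)^{1·0·2}·(+1)^0·(+1)^1 = +1.
v=23: a=23^1·(≡8), b=23^0·(≡9) mod 23; (8|23)=+1, (9|23)=+1; (−1)^{1·0·11}·(+1)^0·(+1)^1 = +1.
v=11: a=11^3·(≡7), b=11^1·(≡10) mod 11; (7|11)=-1, (10|11)=-1; (−1)^{3·1·5}·(-1)^1·(-1)^3 = -1.
v=2: v_2(a)=-6, v_2(b)=-4; units ≡ 5, 1 (mod 8); ε·ε+αω+βω = 0·0+-6·0+-4·1 ≡ 0  ⇒  (a,b)_2 = +1.
v=43: a=43^2·(≡5), b=43^2·(≡42) mod 43; (5|43)=-1, (42|43)=-1; (−1)^{2·2·21}·(-1)^2·(-1)^2 = +1.
v=∞: -64822395 < 0 and 209 > 0  ⇒  (a,b)_∞ = +1.
(-64822395, 209 / ℚ) ramifies at {3, 11, 19, 31}: a division algebra.

[3, 11, 19, 31]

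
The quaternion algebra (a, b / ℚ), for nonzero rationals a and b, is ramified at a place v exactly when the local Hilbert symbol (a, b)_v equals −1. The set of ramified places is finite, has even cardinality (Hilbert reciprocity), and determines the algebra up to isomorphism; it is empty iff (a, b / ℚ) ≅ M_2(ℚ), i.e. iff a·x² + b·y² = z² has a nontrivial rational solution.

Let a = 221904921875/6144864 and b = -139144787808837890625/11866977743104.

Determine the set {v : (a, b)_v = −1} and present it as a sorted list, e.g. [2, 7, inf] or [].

Mod squares: a ≡ 210, b ≡ -65. Check v ∈ {∞, 2, 3, 5, 7, 11, 13, 23, 37}.
v=2: v_2(a)=-5, v_2(b)=-8; units ≡ 1, 7 (mod 8); ε·ε+αω+βω = 0·1+-5·0+-8·0 ≡ 0  ⇒  (a,b)_2 = +1.
v=∞: 210 > 0 and -65 < 0  ⇒  (a,b)_∞ = +1.
v=23: a=23^-2·(≡12), b=23^-4·(≡12) mod 23; (12|23)=+1, (12|23)=+1; (−1)^{-2·-4·11}·(+1)^-4·(+1)^-2 = +1.
v=7: a=7^5·(≡1), b=7^8·(≡3) mod 7; (1|7)=+1, (3|7)=-1; (−1)^{5·8·3}·(+1)^8·(-1)^5 = -1.
v=5: a=5^7·(≡2), b=5^13·(≡3) mod 5; (2|5)=-1, (3|5)=-1; (−1)^{7·13·2}·(-1)^13·(-1)^7 = +1.
v=11: a=11^-2·(≡4), b=11^-2·(≡1) mod 11; (4|11)=+1, (1|11)=+1; (−1)^{-2·-2·5}·(+1)^-2·(+1)^-2 = +1.
v=13: a=13^2·(≡8), b=13^3·(≡7) mod 13; (8|13)=-1, (7|13)=-1; (−1)^{2·3·6}·(-1)^3·(-1)^2 = -1.
v=37: a=37^0·(≡27), b=37^-2·(≡3) mod 37; (27|37)=+1, (3|37)=+1; (−1)^{0·-2·18}·(+1)^-2·(+1)^0 = +1.
v=3: a=3^-1·(≡1), b=3^2·(≡1) mod 3; (1|3)=+1, (1|3)=+1; (−1)^{-1·2·1}·(+1)^2·(+1)^-1 = +1.
(210, -65 / ℚ) ramifies at {7, 13}: a division algebra.

[7, 13]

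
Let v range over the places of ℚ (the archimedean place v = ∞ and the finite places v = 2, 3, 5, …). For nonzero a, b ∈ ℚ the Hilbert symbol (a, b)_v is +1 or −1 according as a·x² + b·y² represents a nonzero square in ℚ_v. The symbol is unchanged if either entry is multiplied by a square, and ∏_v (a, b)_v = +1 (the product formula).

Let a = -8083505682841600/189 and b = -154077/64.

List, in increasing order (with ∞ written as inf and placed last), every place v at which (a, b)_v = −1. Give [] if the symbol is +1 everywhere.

Mod squares: a ≡ -254541, b ≡ -154077. Check v ∈ {∞, 2, 3, 5, 7, 11, 17, 23, 29, 31}.
v=3: a=3^-3·(≡2), b=3^1·(≡1) mod 3; (2|3)=-1, (1|3)=+1; (−1)^{-3·1·1}·(-1)^1·(+1)^-3 = +1.
v=11: a=11^2·(≡6), b=11^1·(≡2) mod 11; (6|11)=-1, (2|11)=-1; (−1)^{2·1·5}·(-1)^1·(-1)^2 = -1.
v=23: a=23^1·(≡20), b=23^1·(≡15) mod 23; (20|23)=-1, (15|23)=-1; (−1)^{1·1·11}·(-1)^1·(-1)^1 = -1.
v=17: a=17^1·(≡1), b=17^0·(≡10) mod 17; (1|17)=+1, (10|17)=-1; (−1)^{1·0·8}·(+1)^0·(-1)^1 = -1.
v=∞: -254541 < 0 and -154077 < 0  ⇒  (a,b)_∞ = -1.
v=7: a=7^-1·(≡4), b=7^1·(≡4) mod 7; (4|7)=+1, (4|7)=+1; (−1)^{-1·1·3}·(+1)^1·(+1)^-1 = -1.
v=31: a=31^1·(≡10), b=31^0·(≡12) mod 31; (10|31)=+1, (12|31)=-1; (−1)^{1·0·15}·(+1)^0·(-1)^1 = -1.
v=29: a=29^2·(≡2), b=29^1·(≡28) mod 29; (2|29)=-1, (28|29)=+1; (−1)^{2·1·14}·(-1)^1·(+1)^2 = -1.
v=5: a=5^2·(≡4), b=5^0·(≡2) mod 5; (4|5)=+1, (2|5)=-1; (−1)^{2·0·2}·(+1)^0·(-1)^2 = +1.
v=2: v_2(a)=18, v_2(b)=-6; units ≡ 3, 3 (mod 8); ε·ε+αω+βω = 1·1+18·1+-6·1 ≡ 1  ⇒  (a,b)_2 = -1.
(-254541, -154077 / ℚ) ramifies at {2, 7, 11, 17, 23, 29, 31, ∞}: a division algebra.

[2, 7, 11, 17, 23, 29, 31, inf]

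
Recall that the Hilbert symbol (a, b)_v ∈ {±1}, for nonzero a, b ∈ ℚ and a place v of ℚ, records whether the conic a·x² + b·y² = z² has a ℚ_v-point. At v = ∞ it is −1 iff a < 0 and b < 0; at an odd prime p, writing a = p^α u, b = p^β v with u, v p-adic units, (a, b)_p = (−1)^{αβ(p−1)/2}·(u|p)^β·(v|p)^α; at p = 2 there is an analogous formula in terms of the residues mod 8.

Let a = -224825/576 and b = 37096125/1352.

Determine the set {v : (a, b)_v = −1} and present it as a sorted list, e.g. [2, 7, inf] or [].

[5, 17]

Mod squares: a ≡ -17, b ≡ 5610. Check v ∈ {∞, 2, 3, 5, 11, 13, 17, 23}.
v=5: a=5^2·(≡2), b=5^3·(≡2) mod 5; (2|5)=-1, (2|5)=-1; (−1)^{2·3·2}·(-1)^3·(-1)^2 = -1.
v=13: a=13^0·(≡9), b=13^-2·(≡5) mod 13; (9|13)=+1, (5|13)=-1; (−1)^{0·-2·6}·(+1)^-2·(-1)^0 = +1.
v=∞: -17 < 0 and 5610 > 0  ⇒  (a,b)_∞ = +1.
v=23: a=23^2·(≡12), b=23^2·(≡5) mod 23; (12|23)=+1, (5|23)=-1; (−1)^{2·2·11}·(+1)^2·(-1)^2 = +1.
v=11: a=11^0·(≡1), b=11^1·(≡5) mod 11; (1|11)=+1, (5|11)=+1; (−1)^{0·1·5}·(+1)^1·(+1)^0 = +1.
v=17: a=17^1·(≡8), b=17^1·(≡10) mod 17; (8|17)=+1, (10|17)=-1; (−1)^{1·1·8}·(+1)^1·(-1)^1 = -1.
v=2: v_2(a)=-6, v_2(b)=-3; units ≡ 7, 5 (mod 8); ε·ε+αω+βω = 1·0+-6·1+-3·0 ≡ 0  ⇒  (a,b)_2 = +1.
v=3: a=3^-2·(≡1), b=3^1·(≡1) mod 3; (1|3)=+1, (1|3)=+1; (−1)^{-2·1·1}·(+1)^1·(+1)^-2 = +1.
|Ram(-17, 5610)| = 2, even; anisotropic at {5, 17}.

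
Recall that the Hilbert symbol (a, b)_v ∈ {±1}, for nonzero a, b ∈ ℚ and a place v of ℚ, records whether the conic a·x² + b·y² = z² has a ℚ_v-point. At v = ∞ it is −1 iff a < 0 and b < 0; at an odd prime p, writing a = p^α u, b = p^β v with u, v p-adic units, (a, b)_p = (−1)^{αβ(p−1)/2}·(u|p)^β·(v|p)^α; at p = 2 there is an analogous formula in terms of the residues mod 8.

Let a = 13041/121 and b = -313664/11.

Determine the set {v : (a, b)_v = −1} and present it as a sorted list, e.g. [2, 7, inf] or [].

(a, b) ≡ (161, -319) mod (ℚ^×)²; places V = {2, 3, 7, 11, 13, 23, 29, ∞}.
(a,b)_13: α=0, u≡7; β=2, v≡5 (mod 13); (7|13)=-1, (5|13)=-1; sign (−1)^0·-1^2·-1^0 = +1.
(a,b)_23: α=1, u≡14; β=0, v≡3 (mod 23); (14|23)=-1, (3|23)=+1; sign (−1)^0·-1^0·+1^1 = +1.
(a,b)_2: α=0, β=6; u≡1, v≡1 (mod 8); ε(u)ε(v)=0·0, αω(v)=0·0, βω(u)=6·0; sum ≡ 0  ⇒  +1.
(a,b)_29: α=0, u≡4; β=1, v≡8 (mod 29); (4|29)=+1, (8|29)=-1; sign (−1)^0·+1^1·-1^0 = +1.
(a,b)_3: α=4, u≡2; β=0, v≡2 (mod 3); (2|3)=-1, (2|3)=-1; sign (−1)^0·-1^0·-1^4 = +1.
(a,b)_11: α=-2, u≡6; β=-1, v≡1 (mod 11); (6|11)=-1, (1|11)=+1; sign (−1)^0·-1^-1·+1^-2 = -1.
(a,b)_∞: sgn(161)=+, sgn(-319)=−, so +1.
(a,b)_7: α=1, u≡4; β=0, v≡5 (mod 7); (4|7)=+1, (5|7)=-1; sign (−1)^0·+1^0·-1^1 = -1.
|Ram(161, -319)| = 2, even; anisotropic at {7, 11}.

[7, 11]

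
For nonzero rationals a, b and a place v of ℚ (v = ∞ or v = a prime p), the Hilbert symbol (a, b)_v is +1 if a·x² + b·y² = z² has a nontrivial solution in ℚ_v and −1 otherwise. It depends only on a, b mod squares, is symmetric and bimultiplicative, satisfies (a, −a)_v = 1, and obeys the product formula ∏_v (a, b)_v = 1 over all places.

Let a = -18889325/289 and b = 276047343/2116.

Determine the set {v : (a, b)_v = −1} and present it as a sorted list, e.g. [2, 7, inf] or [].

(a, b) ≡ (-2093, 253487) mod (ℚ^×)²; places V = {2, 3, 5, 7, 11, 13, 17, 19, 23, 31, 37, ∞}.
(a,b)_31: α=0, u≡6; β=1, v≡12 (mod 31); (6|31)=-1, (12|31)=-1; sign (−1)^0·-1^1·-1^0 = -1.
(a,b)_19: α=2, u≡5; β=0, v≡15 (mod 19); (5|19)=+1, (15|19)=-1; sign (−1)^0·+1^0·-1^2 = +1.
(a,b)_11: α=0, u≡6; β=2, v≡4 (mod 11); (6|11)=-1, (4|11)=+1; sign (−1)^0·-1^2·+1^0 = +1.
(a,b)_3: α=0, u≡1; β=2, v≡2 (mod 3); (1|3)=+1, (2|3)=-1; sign (−1)^0·+1^2·-1^0 = +1.
(a,b)_7: α=1, u≡2; β=0, v≡6 (mod 7); (2|7)=+1, (6|7)=-1; sign (−1)^0·+1^0·-1^1 = -1.
(a,b)_∞: sgn(-2093)=−, sgn(253487)=+, so +1.
(a,b)_23: α=1, u≡6; β=-2, v≡8 (mod 23); (6|23)=+1, (8|23)=+1; sign (−1)^0·+1^-2·+1^1 = +1.
(a,b)_37: α=0, u≡28; β=1, v≡19 (mod 37); (28|37)=+1, (19|37)=-1; sign (−1)^0·+1^1·-1^0 = +1.
(a,b)_2: α=0, β=-2; u≡3, v≡7 (mod 8); ε(u)ε(v)=1·1, αω(v)=0·0, βω(u)=-2·1; sum ≡ 1  ⇒  -1.
(a,b)_5: α=2, u≡3; β=0, v≡3 (mod 5); (3|5)=-1, (3|5)=-1; sign (−1)^0·-1^0·-1^2 = +1.
(a,b)_13: α=1, u≡8; β=1, v≡12 (mod 13); (8|13)=-1, (12|13)=+1; sign (−1)^0·-1^1·+1^1 = -1.
(a,b)_17: α=-2, u≡4; β=1, v≡13 (mod 17); (4|17)=+1, (13|17)=+1; sign (−1)^0·+1^1·+1^-2 = +1.
(-2093, 253487 / ℚ) ramifies at {2, 7, 13, 31}: a division algebra.

[2, 7, 13, 31]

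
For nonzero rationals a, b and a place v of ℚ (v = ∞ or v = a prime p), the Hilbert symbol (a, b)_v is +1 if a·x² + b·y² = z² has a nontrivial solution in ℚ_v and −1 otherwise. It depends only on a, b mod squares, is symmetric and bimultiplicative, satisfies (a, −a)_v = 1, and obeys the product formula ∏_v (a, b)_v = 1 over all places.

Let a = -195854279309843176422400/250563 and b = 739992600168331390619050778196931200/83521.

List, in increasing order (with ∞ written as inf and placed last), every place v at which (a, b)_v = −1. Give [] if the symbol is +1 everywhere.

(a, b) ≡ (-5159613, 125818) mod (ℚ^×)²; places V = {2, 3, 5, 7, 11, 13, 17, 19, 23, 37, 43, 47, ∞}.
(a,b)_23: α=1, u≡11; β=2, v≡4 (mod 23); (11|23)=-1, (4|23)=+1; sign (−1)^0·-1^2·+1^1 = +1.
(a,b)_13: α=2, u≡9; β=4, v≡9 (mod 13); (9|13)=+1, (9|13)=+1; sign (−1)^0·+1^4·+1^2 = +1.
(a,b)_37: α=1, u≡36; β=2, v≡5 (mod 37); (36|37)=+1, (5|37)=-1; sign (−1)^0·+1^2·-1^1 = -1.
(a,b)_∞: sgn(-5159613)=−, sgn(125818)=+, so +1.
(a,b)_7: α=6, u≡6; β=5, v≡5 (mod 7); (6|7)=-1, (5|7)=-1; sign (−1)^0·-1^5·-1^6 = -1.
(a,b)_43: α=3, u≡30; β=5, v≡2 (mod 43); (30|43)=-1, (2|43)=-1; sign (−1)^1·-1^5·-1^3 = -1.
(a,b)_17: α=-4, u≡6; β=-4, v≡4 (mod 17); (6|17)=-1, (4|17)=+1; sign (−1)^0·-1^-4·+1^-4 = +1.
(a,b)_3: α=-1, u≡2; β=4, v≡1 (mod 3); (2|3)=-1, (1|3)=+1; sign (−1)^0·-1^4·+1^-1 = +1.
(a,b)_47: α=1, u≡15; β=2, v≡15 (mod 47); (15|47)=-1, (15|47)=-1; sign (−1)^0·-1^2·-1^1 = -1.
(a,b)_11: α=2, u≡3; β=3, v≡3 (mod 11); (3|11)=+1, (3|11)=+1; sign (−1)^0·+1^3·+1^2 = +1.
(a,b)_19: α=0, u≡18; β=1, v≡8 (mod 19); (18|19)=-1, (8|19)=-1; sign (−1)^0·-1^1·-1^0 = -1.
(a,b)_2: α=10, β=7; u≡3, v≡5 (mod 8); ε(u)ε(v)=1·0, αω(v)=10·1, βω(u)=7·1; sum ≡ 1  ⇒  -1.
(a,b)_5: α=2, u≡3; β=2, v≡3 (mod 5); (3|5)=-1, (3|5)=-1; sign (−1)^0·-1^2·-1^2 = +1.
(-5159613, 125818 / ℚ) ramifies at {2, 7, 19, 37, 43, 47}: a division algebra.

[2, 7, 19, 37, 43, 47]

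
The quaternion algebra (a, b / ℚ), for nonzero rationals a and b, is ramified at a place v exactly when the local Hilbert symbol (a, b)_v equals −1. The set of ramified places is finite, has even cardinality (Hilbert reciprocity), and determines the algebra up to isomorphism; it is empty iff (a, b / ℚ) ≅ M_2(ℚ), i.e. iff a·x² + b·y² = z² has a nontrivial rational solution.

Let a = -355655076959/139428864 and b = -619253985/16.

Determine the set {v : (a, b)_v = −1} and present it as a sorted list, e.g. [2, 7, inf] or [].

Mod squares: a ≡ -2639, b ≡ -1785. Check v ∈ {∞, 2, 3, 5, 7, 13, 17, 19, 29, 31, 41, 47}.
v=19: a=19^2·(≡15), b=19^2·(≡9) mod 19; (15|19)=-1, (9|19)=+1; (−1)^{2·2·9}·(-1)^2·(+1)^2 = +1.
v=41: a=41^-2·(≡34), b=41^0·(≡34) mod 41; (34|41)=-1, (34|41)=-1; (−1)^{-2·0·20}·(-1)^0·(-1)^-2 = +1.
v=3: a=3^-4·(≡1), b=3^1·(≡2) mod 3; (1|3)=+1, (2|3)=-1; (−1)^{-4·1·1}·(+1)^1·(-1)^-4 = +1.
v=7: a=7^1·(≡2), b=7^1·(≡2) mod 7; (2|7)=+1, (2|7)=+1; (−1)^{1·1·3}·(+1)^1·(+1)^1 = -1.
v=17: a=17^0·(≡8), b=17^1·(≡6) mod 17; (8|17)=+1, (6|17)=-1; (−1)^{0·1·8}·(+1)^1·(-1)^0 = +1.
v=31: a=31^0·(≡24), b=31^2·(≡24) mod 31; (24|31)=-1, (24|31)=-1; (−1)^{0·2·15}·(-1)^2·(-1)^0 = +1.
v=47: a=47^2·(≡41), b=47^0·(≡42) mod 47; (41|47)=-1, (42|47)=+1; (−1)^{2·0·23}·(-1)^0·(+1)^2 = +1.
v=2: v_2(a)=-10, v_2(b)=-4; units ≡ 1, 7 (mod 8); ε·ε+αω+βω = 0·1+-10·0+-4·0 ≡ 0  ⇒  (a,b)_2 = +1.
v=29: a=29^1·(≡23), b=29^0·(≡6) mod 29; (23|29)=+1, (6|29)=+1; (−1)^{1·0·14}·(+1)^0·(+1)^1 = +1.
v=13: a=13^3·(≡5), b=13^0·(≡9) mod 13; (5|13)=-1, (9|13)=+1; (−1)^{3·0·6}·(-1)^0·(+1)^3 = +1.
v=∞: -2639 < 0 and -1785 < 0  ⇒  (a,b)_∞ = -1.
v=5: a=5^0·(≡4), b=5^1·(≡3) mod 5; (4|5)=+1, (3|5)=-1; (−1)^{0·1·2}·(+1)^1·(-1)^0 = +1.
|Ram(-2639, -1785)| = 2, even; anisotropic at {7, ∞}.

[7, inf]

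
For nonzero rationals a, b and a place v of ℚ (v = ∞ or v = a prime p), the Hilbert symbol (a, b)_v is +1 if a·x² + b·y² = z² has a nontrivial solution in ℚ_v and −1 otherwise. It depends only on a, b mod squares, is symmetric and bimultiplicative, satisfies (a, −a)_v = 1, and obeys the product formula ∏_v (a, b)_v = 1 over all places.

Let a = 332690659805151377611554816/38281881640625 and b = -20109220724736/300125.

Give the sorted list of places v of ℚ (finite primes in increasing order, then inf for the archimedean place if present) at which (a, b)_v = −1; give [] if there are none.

[5, 13]

(a, b) ≡ (442, -3705) mod (ℚ^×)²; places V = {2, 3, 5, 7, 11, 13, 17, 19, 37, ∞}.
(a,b)_5: α=-8, u≡3; β=-3, v≡4 (mod 5); (3|5)=-1, (4|5)=+1; sign (−1)^0·-1^-3·+1^-8 = -1.
(a,b)_∞: sgn(442)=+, sgn(-3705)=−, so +1.
(a,b)_2: α=21, β=14; u≡5, v≡7 (mod 8); ε(u)ε(v)=0·1, αω(v)=21·0, βω(u)=14·1; sum ≡ 0  ⇒  +1.
(a,b)_11: α=4, u≡6; β=2, v≡10 (mod 11); (6|11)=-1, (10|11)=-1; sign (−1)^0·-1^2·-1^4 = +1.
(a,b)_19: α=2, u≡4; β=1, v≡2 (mod 19); (4|19)=+1, (2|19)=-1; sign (−1)^0·+1^1·-1^2 = +1.
(a,b)_17: α=-1, u≡2; β=0, v≡2 (mod 17); (2|17)=+1, (2|17)=+1; sign (−1)^0·+1^0·+1^-1 = +1.
(a,b)_7: α=-8, u≡2; β=-4, v≡3 (mod 7); (2|7)=+1, (3|7)=-1; sign (−1)^0·+1^-4·-1^-8 = +1.
(a,b)_13: α=5, u≡7; β=3, v≡1 (mod 13); (7|13)=-1, (1|13)=+1; sign (−1)^0·-1^3·+1^5 = -1.
(a,b)_37: α=2, u≡17; β=0, v≡29 (mod 37); (17|37)=-1, (29|37)=-1; sign (−1)^0·-1^0·-1^2 = +1.
(a,b)_3: α=10, u≡1; β=5, v≡1 (mod 3); (1|3)=+1, (1|3)=+1; sign (−1)^0·+1^5·+1^10 = +1.
|Ram(442, -3705)| = 2, even; anisotropic at {5, 13}.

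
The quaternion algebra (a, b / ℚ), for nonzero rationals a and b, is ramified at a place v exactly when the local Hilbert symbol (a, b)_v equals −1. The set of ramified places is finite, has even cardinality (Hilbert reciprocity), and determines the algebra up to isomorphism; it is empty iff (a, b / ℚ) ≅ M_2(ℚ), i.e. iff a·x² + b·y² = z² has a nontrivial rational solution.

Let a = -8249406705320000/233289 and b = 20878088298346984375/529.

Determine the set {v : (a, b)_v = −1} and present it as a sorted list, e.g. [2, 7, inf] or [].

[2, 19]

Mod squares: a ≡ -17, b ≡ 110143. Check v ∈ {∞, 2, 3, 5, 7, 11, 17, 19, 23, 31}.
v=11: a=11^2·(≡4), b=11^3·(≡3) mod 11; (4|11)=+1, (3|11)=+1; (−1)^{2·3·5}·(+1)^3·(+1)^2 = +1.
v=17: a=17^3·(≡15), b=17^3·(≡8) mod 17; (15|17)=+1, (8|17)=+1; (−1)^{3·3·8}·(+1)^3·(+1)^3 = +1.
v=5: a=5^4·(≡2), b=5^6·(≡3) mod 5; (2|5)=-1, (3|5)=-1; (−1)^{4·6·2}·(-1)^6·(-1)^4 = +1.
v=3: a=3^-2·(≡1), b=3^0·(≡1) mod 3; (1|3)=+1, (1|3)=+1; (−1)^{-2·0·1}·(+1)^0·(+1)^-2 = +1.
v=2: v_2(a)=6, v_2(b)=0; units ≡ 7, 7 (mod 8); ε·ε+αω+βω = 1·1+6·0+0·0 ≡ 1  ⇒  (a,b)_2 = -1.
v=31: a=31^2·(≡14), b=31^3·(≡4) mod 31; (14|31)=+1, (4|31)=+1; (−1)^{2·3·15}·(+1)^3·(+1)^2 = +1.
v=19: a=19^2·(≡3), b=19^3·(≡13) mod 19; (3|19)=-1, (13|19)=-1; (−1)^{2·3·9}·(-1)^3·(-1)^2 = -1.
v=∞: -17 < 0 and 110143 > 0  ⇒  (a,b)_∞ = +1.
v=23: a=23^-2·(≡3), b=23^-2·(≡17) mod 23; (3|23)=+1, (17|23)=-1; (−1)^{-2·-2·11}·(+1)^-2·(-1)^-2 = +1.
v=7: a=7^-2·(≡4), b=7^0·(≡5) mod 7; (4|7)=+1, (5|7)=-1; (−1)^{-2·0·3}·(+1)^0·(-1)^-2 = +1.
(-17, 110143 / ℚ) ramifies at {2, 19}: a division algebra.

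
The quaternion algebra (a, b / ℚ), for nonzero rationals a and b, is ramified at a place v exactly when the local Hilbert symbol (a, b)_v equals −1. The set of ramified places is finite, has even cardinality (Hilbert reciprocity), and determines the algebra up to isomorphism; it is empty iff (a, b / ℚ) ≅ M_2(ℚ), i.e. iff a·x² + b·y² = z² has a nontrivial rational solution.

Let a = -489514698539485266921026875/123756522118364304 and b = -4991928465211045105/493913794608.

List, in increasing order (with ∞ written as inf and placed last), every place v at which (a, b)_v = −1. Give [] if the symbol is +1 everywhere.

(a, b) ≡ (-667, -435) mod (ℚ^×)²; places V = {2, 3, 5, 11, 13, 17, 19, 23, 29, ∞}.
(a,b)_2: α=-4, β=-4; u≡5, v≡5 (mod 8); ε(u)ε(v)=0·0, αω(v)=-4·1, βω(u)=-4·1; sum ≡ 0  ⇒  +1.
(a,b)_23: α=3, u≡19; β=2, v≡13 (mod 23); (19|23)=-1, (13|23)=+1; sign (−1)^0·-1^2·+1^3 = +1.
(a,b)_3: α=-8, u≡2; β=-7, v≡2 (mod 3); (2|3)=-1, (2|3)=-1; sign (−1)^0·-1^-7·-1^-8 = -1.
(a,b)_29: α=5, u≡13; β=3, v≡10 (mod 29); (13|29)=+1, (10|29)=-1; sign (−1)^0·+1^3·-1^5 = -1.
(a,b)_11: α=12, u≡5; β=8, v≡3 (mod 11); (5|11)=+1, (3|11)=+1; sign (−1)^0·+1^8·+1^12 = +1.
(a,b)_19: α=0, u≡4; β=2, v≡3 (mod 19); (4|19)=+1, (3|19)=-1; sign (−1)^0·+1^2·-1^0 = +1.
(a,b)_17: α=-8, u≡15; β=-4, v≡6 (mod 17); (15|17)=+1, (6|17)=-1; sign (−1)^0·+1^-4·-1^-8 = +1.
(a,b)_5: α=4, u≡3; β=1, v≡3 (mod 5); (3|5)=-1, (3|5)=-1; sign (−1)^0·-1^1·-1^4 = -1.
(a,b)_∞: sgn(-667)=−, sgn(-435)=−, so -1.
(a,b)_13: α=-2, u≡3; β=-2, v≡2 (mod 13); (3|13)=+1, (2|13)=-1; sign (−1)^0·+1^-2·-1^-2 = +1.
(-667, -435 / ℚ) ramifies at {3, 5, 29, ∞}: a division algebra.

[3, 5, 29, inf]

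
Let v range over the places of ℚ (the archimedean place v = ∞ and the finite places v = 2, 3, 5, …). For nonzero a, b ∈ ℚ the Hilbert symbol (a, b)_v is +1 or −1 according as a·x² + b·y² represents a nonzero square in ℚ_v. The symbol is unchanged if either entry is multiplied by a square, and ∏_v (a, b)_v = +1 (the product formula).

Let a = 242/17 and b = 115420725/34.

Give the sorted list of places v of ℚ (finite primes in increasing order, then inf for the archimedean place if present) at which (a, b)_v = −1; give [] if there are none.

Mod squares: a ≡ 34, b ≡ 986. Check v ∈ {∞, 2, 3, 5, 7, 11, 17, 19, 29}.
v=17: a=17^-1·(≡4), b=17^-1·(≡12) mod 17; (4|17)=+1, (12|17)=-1; (−1)^{-1·-1·8}·(+1)^-1·(-1)^-1 = -1.
v=11: a=11^2·(≡4), b=11^0·(≡2) mod 11; (4|11)=+1, (2|11)=-1; (−1)^{2·0·5}·(+1)^0·(-1)^2 = +1.
v=3: a=3^0·(≡1), b=3^2·(≡2) mod 3; (1|3)=+1, (2|3)=-1; (−1)^{0·2·1}·(+1)^2·(-1)^0 = +1.
v=7: a=7^0·(≡6), b=7^2·(≡3) mod 7; (6|7)=-1, (3|7)=-1; (−1)^{0·2·3}·(-1)^2·(-1)^0 = +1.
v=∞: 34 > 0 and 986 > 0  ⇒  (a,b)_∞ = +1.
v=5: a=5^0·(≡1), b=5^2·(≡1) mod 5; (1|5)=+1, (1|5)=+1; (−1)^{0·2·2}·(+1)^2·(+1)^0 = +1.
v=2: v_2(a)=1, v_2(b)=-1; units ≡ 1, 5 (mod 8); ε·ε+αω+βω = 0·0+1·1+-1·0 ≡ 1  ⇒  (a,b)_2 = -1.
v=29: a=29^0·(≡4), b=29^1·(≡13) mod 29; (4|29)=+1, (13|29)=+1; (−1)^{0·1·14}·(+1)^1·(+1)^0 = +1.
v=19: a=19^0·(≡12), b=19^2·(≡16) mod 19; (12|19)=-1, (16|19)=+1; (−1)^{0·2·9}·(-1)^2·(+1)^0 = +1.
|Ram(34, 986)| = 2, even; anisotropic at {2, 17}.

[2, 17]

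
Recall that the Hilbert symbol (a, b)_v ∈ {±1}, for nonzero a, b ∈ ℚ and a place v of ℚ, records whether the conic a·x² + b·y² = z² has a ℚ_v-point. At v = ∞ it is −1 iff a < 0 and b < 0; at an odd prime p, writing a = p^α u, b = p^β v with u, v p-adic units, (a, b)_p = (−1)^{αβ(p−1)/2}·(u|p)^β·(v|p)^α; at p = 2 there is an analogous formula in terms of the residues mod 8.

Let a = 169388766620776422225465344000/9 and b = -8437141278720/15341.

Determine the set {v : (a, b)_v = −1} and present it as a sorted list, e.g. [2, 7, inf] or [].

[2, 5, 11, 17, 23, 29]

(a, b) ≡ (9758210, -189805) mod (ℚ^×)²; places V = {2, 3, 5, 7, 11, 17, 19, 23, 29, ∞}.
(a,b)_3: α=-2, u≡2; β=2, v≡2 (mod 3); (2|3)=-1, (2|3)=-1; sign (−1)^0·-1^2·-1^-2 = +1.
(a,b)_23: α=1, u≡3; β=-2, v≡17 (mod 23); (3|23)=+1, (17|23)=-1; sign (−1)^0·+1^-2·-1^1 = -1.
(a,b)_∞: sgn(9758210)=+, sgn(-189805)=−, so +1.
(a,b)_2: α=15, β=12; u≡1, v≡3 (mod 8); ε(u)ε(v)=0·1, αω(v)=15·1, βω(u)=12·0; sum ≡ 1  ⇒  -1.
(a,b)_5: α=3, u≡3; β=1, v≡1 (mod 5); (3|5)=-1, (1|5)=+1; sign (−1)^0·-1^1·+1^3 = -1.
(a,b)_7: α=3, u≡2; β=1, v≡6 (mod 7); (2|7)=+1, (6|7)=-1; sign (−1)^1·+1^1·-1^3 = +1.
(a,b)_11: α=5, u≡9; β=3, v≡5 (mod 11); (9|11)=+1, (5|11)=+1; sign (−1)^1·+1^3·+1^5 = -1.
(a,b)_17: α=4, u≡3; β=3, v≡4 (mod 17); (3|17)=-1, (4|17)=+1; sign (−1)^0·-1^3·+1^4 = -1.
(a,b)_29: α=5, u≡19; β=-1, v≡1 (mod 29); (19|29)=-1, (1|29)=+1; sign (−1)^0·-1^-1·+1^5 = -1.
(a,b)_19: α=1, u≡9; β=0, v≡7 (mod 19); (9|19)=+1, (7|19)=+1; sign (−1)^0·+1^0·+1^1 = +1.
|Ram(9758210, -189805)| = 6, even; anisotropic at {2, 5, 11, 17, 23, 29}.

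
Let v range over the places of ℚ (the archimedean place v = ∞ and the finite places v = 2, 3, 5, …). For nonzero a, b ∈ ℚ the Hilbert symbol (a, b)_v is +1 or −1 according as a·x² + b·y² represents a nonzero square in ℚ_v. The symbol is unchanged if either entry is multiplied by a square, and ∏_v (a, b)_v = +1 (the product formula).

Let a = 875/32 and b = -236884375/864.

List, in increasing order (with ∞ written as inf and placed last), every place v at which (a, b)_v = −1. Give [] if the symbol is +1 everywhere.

(a, b) ≡ (70, -46410) mod (ℚ^×)²; places V = {2, 3, 5, 7, 13, 17, ∞}.
(a,b)_5: α=3, u≡1; β=5, v≡3 (mod 5); (1|5)=+1, (3|5)=-1; sign (−1)^0·+1^5·-1^3 = -1.
(a,b)_∞: sgn(70)=+, sgn(-46410)=−, so +1.
(a,b)_13: α=0, u≡5; β=1, v≡5 (mod 13); (5|13)=-1, (5|13)=-1; sign (−1)^0·-1^1·-1^0 = -1.
(a,b)_17: α=0, u≡13; β=1, v≡12 (mod 17); (13|17)=+1, (12|17)=-1; sign (−1)^0·+1^1·-1^0 = +1.
(a,b)_7: α=1, u≡5; β=3, v≡3 (mod 7); (5|7)=-1, (3|7)=-1; sign (−1)^1·-1^3·-1^1 = -1.
(a,b)_3: α=0, u≡1; β=-3, v≡1 (mod 3); (1|3)=+1, (1|3)=+1; sign (−1)^0·+1^-3·+1^0 = +1.
(a,b)_2: α=-5, β=-5; u≡3, v≡3 (mod 8); ε(u)ε(v)=1·1, αω(v)=-5·1, βω(u)=-5·1; sum ≡ 1  ⇒  -1.
(70, -46410 / ℚ) ramifies at {2, 5, 7, 13}: a division algebra.

[2, 5, 7, 13]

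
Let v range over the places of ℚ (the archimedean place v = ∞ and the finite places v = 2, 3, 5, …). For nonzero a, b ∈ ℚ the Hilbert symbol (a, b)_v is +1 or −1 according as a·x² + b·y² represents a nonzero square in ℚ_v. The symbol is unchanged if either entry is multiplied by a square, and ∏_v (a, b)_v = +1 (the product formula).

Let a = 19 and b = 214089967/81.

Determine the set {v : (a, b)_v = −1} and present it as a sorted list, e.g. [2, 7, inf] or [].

(a, b) ≡ (19, 247) mod (ℚ^×)²; places V = {2, 3, 7, 13, 19, ∞}.
(a,b)_2: α=0, β=0; u≡3, v≡7 (mod 8); ε(u)ε(v)=1·1, αω(v)=0·0, βω(u)=0·1; sum ≡ 1  ⇒  -1.
(a,b)_13: α=0, u≡6; β=1, v≡11 (mod 13); (6|13)=-1, (11|13)=-1; sign (−1)^0·-1^1·-1^0 = -1.
(a,b)_7: α=0, u≡5; β=4, v≡2 (mod 7); (5|7)=-1, (2|7)=+1; sign (−1)^0·-1^4·+1^0 = +1.
(a,b)_19: α=1, u≡1; β=3, v≡3 (mod 19); (1|19)=+1, (3|19)=-1; sign (−1)^1·+1^3·-1^1 = +1.
(a,b)_∞: sgn(19)=+, sgn(247)=+, so +1.
(a,b)_3: α=0, u≡1; β=-4, v≡1 (mod 3); (1|3)=+1, (1|3)=+1; sign (−1)^0·+1^-4·+1^0 = +1.
Ram(19, 247) = {2, 13}; no ℚ_2-point on the conic.

[2, 13]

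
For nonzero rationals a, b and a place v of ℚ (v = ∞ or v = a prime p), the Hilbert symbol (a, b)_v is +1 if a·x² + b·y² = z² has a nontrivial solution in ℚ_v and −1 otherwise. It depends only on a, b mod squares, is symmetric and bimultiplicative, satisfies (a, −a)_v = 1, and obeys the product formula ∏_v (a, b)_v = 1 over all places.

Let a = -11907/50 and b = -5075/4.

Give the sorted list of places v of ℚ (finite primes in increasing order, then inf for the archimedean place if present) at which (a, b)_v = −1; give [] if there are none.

Mod squares: a ≡ -6, b ≡ -203. Check v ∈ {∞, 2, 3, 5, 7, 29}.
v=∞: -6 < 0 and -203 < 0  ⇒  (a,b)_∞ = -1.
v=29: a=29^0·(≡13), b=29^1·(≡7) mod 29; (13|29)=+1, (7|29)=+1; (−1)^{0·1·14}·(+1)^1·(+1)^0 = +1.
v=7: a=7^2·(≡2), b=7^1·(≡6) mod 7; (2|7)=+1, (6|7)=-1; (−1)^{2·1·3}·(+1)^1·(-1)^2 = +1.
v=2: v_2(a)=-1, v_2(b)=-2; units ≡ 5, 5 (mod 8); ε·ε+αω+βω = 0·0+-1·1+-2·1 ≡ 1  ⇒  (a,b)_2 = -1.
v=5: a=5^-2·(≡4), b=5^2·(≡3) mod 5; (4|5)=+1, (3|5)=-1; (−1)^{-2·2·2}·(+1)^2·(-1)^-2 = +1.
v=3: a=3^5·(≡1), b=3^0·(≡1) mod 3; (1|3)=+1, (1|3)=+1; (−1)^{5·0·1}·(+1)^0·(+1)^5 = +1.
(-6, -203 / ℚ) ramifies at {2, ∞}: a division algebra.

[2, inf]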